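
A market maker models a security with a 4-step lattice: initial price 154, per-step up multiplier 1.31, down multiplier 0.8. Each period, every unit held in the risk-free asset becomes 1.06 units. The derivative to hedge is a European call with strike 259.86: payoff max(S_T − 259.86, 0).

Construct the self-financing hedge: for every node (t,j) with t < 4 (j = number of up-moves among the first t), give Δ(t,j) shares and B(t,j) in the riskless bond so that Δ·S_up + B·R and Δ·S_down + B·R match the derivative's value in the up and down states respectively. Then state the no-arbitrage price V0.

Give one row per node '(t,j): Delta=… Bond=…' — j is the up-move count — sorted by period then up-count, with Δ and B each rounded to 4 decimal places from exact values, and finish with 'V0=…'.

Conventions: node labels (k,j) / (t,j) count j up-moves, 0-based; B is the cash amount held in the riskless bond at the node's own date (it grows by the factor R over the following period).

(0,0): Delta=0.3200 Bond=-35.3955
(1,0): Delta=0.0630 Bond=-5.8550
(1,1): Delta=0.4709 Bond=-67.9655
(2,0): Delta=0.0000 Bond=0.0000
(2,1): Delta=0.0999 Bond=-12.1739
(2,2): Delta=0.6887 Bond=-129.6103
(3,0): Delta=0.0000 Bond=0.0000
(3,1): Delta=0.0000 Bond=0.0000
(3,2): Delta=0.1586 Bond=-25.3123
(3,3): Delta=1.0000 Bond=-245.1509
V0=13.8821

Under the risk-neutral measure, an up-move has probability p* = (R−d)/(u−d) = 0.5098 and values discount at R = 1.06.
Terminal payoffs: V(4,0)=0.0000, V(4,1)=0.0000, V(4,2)=0.0000, V(4,3)=17.1048, V(4,4)=193.6699
Node (3,0) S=78.8480: V=(p*·0.0000+(1−p*)·0.0000)/1.06=0.0000; Δ=(0.0000−0.0000)/(103.2909−63.0784)=0.0000; B=V−Δ·S=0.0000
Node (3,1) S=129.1136: V=(p*·0.0000+(1−p*)·0.0000)/1.06=0.0000; Δ=(0.0000−0.0000)/(169.1388−103.2909)=0.0000; B=V−Δ·S=0.0000
Node (3,2) S=211.4235: V=(p*·17.1048+(1−p*)·0.0000)/1.06=8.2265; Δ=(17.1048−0.0000)/(276.9648−169.1388)=0.1586; B=V−Δ·S=-25.3123
Node (3,3) S=346.2060: V=(p*·193.6699+(1−p*)·17.1048)/1.06=101.0551; Δ=(193.6699−17.1048)/(453.5299−276.9648)=1.0000; B=V−Δ·S=-245.1509
Node (2,0) S=98.5600: V=(p*·0.0000+(1−p*)·0.0000)/1.06=0.0000; Δ=(0.0000−0.0000)/(129.1136−78.8480)=0.0000; B=V−Δ·S=0.0000
Node (2,1) S=161.3920: V=(p*·8.2265+(1−p*)·0.0000)/1.06=3.9565; Δ=(8.2265−0.0000)/(211.4235−129.1136)=0.0999; B=V−Δ·S=-12.1739
Node (2,2) S=264.2794: V=(p*·101.0551+(1−p*)·8.2265)/1.06=52.4065; Δ=(101.0551−8.2265)/(346.2060−211.4235)=0.6887; B=V−Δ·S=-129.6103
Node (1,0) S=123.2000: V=(p*·3.9565+(1−p*)·0.0000)/1.06=1.9029; Δ=(3.9565−0.0000)/(161.3920−98.5600)=0.0630; B=V−Δ·S=-5.8550
Node (1,1) S=201.7400: V=(p*·52.4065+(1−p*)·3.9565)/1.06=27.0344; Δ=(52.4065−3.9565)/(264.2794−161.3920)=0.4709; B=V−Δ·S=-67.9655
Node (0,0) S=154.0000: V=(p*·27.0344+(1−p*)·1.9029)/1.06=13.8821; Δ=(27.0344−1.9029)/(201.7400−123.2000)=0.3200; B=V−Δ·S=-35.3955
Check: Δ(0,0)·S0 + B(0,0) = 13.8821 = V0.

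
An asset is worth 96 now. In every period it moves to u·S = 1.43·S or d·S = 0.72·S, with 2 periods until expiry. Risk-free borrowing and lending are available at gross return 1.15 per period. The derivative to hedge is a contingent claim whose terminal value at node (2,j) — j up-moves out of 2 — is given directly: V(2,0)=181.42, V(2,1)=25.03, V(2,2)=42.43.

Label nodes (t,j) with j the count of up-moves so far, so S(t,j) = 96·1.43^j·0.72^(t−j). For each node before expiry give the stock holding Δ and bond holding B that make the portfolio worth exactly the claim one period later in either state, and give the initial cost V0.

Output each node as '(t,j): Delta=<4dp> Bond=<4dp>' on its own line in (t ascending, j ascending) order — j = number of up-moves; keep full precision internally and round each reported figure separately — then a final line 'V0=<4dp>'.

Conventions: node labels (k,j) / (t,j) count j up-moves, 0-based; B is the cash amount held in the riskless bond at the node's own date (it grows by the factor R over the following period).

Arbitrage-free pricing uses the up-move probability p* = (R−d)/(u−d) = 0.6056, discounting each step at R = 1.15.
Terminal payoffs: V(2,0)=181.4200, V(2,1)=25.0300, V(2,2)=42.4300
Node (1,0) S=69.1200: V=(p*·25.0300+(1−p*)·181.4200)/1.15=75.3956; Δ=(25.0300−181.4200)/(98.8416−49.7664)=-3.1867; B=V−Δ·S=295.6632
Node (1,1) S=137.2800: V=(p*·42.4300+(1−p*)·25.0300)/1.15=30.9287; Δ=(42.4300−25.0300)/(196.3104−98.8416)=0.1785; B=V−Δ·S=6.4217
Node (0,0) S=96.0000: V=(p*·30.9287+(1−p*)·75.3956)/1.15=42.1434; Δ=(30.9287−75.3956)/(137.2800−69.1200)=-0.6524; B=V−Δ·S=104.7728
Check: Δ(0,0)·S0 + B(0,0) = 42.1434 = V0.

(0,0): Delta=-0.6524 Bond=104.7728
(1,0): Delta=-3.1867 Bond=295.6632
(1,1): Delta=0.1785 Bond=6.4217
V0=42.1434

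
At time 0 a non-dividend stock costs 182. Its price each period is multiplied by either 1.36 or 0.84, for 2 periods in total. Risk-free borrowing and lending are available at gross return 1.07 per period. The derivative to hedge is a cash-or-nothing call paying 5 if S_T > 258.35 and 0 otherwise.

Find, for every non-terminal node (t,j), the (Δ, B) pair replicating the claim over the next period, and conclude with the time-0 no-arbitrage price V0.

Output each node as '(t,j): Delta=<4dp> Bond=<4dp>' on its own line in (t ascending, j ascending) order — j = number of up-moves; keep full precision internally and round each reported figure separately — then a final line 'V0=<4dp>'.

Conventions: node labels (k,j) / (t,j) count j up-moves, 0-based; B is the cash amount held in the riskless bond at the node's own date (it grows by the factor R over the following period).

(0,0): Delta=0.0218 Bond=-3.1203
(1,0): Delta=0.0000 Bond=0.0000
(1,1): Delta=0.0388 Bond=-7.5485
V0=0.8544

Risk-neutral probability p* = (R−d)/(u−d) = (1.07−0.84)/(1.36−0.84) = 0.4423.
At maturity the claim pays: V(2,0)=0.0000, V(2,1)=0.0000, V(2,2)=5.0000
Node (1,0) S=152.8800: V=(p*·0.0000+(1−p*)·0.0000)/1.07=0.0000; Δ=(0.0000−0.0000)/(207.9168−128.4192)=0.0000; B=V−Δ·S=0.0000
Node (1,1) S=247.5200: V=(p*·5.0000+(1−p*)·0.0000)/1.07=2.0669; Δ=(5.0000−0.0000)/(336.6272−207.9168)=0.0388; B=V−Δ·S=-7.5485
Node (0,0) S=182.0000: V=(p*·2.0669+(1−p*)·0.0000)/1.07=0.8544; Δ=(2.0669−0.0000)/(247.5200−152.8800)=0.0218; B=V−Δ·S=-3.1203
As a check, the time-0 holding Δ(0,0)·S0 + B(0,0) comes to 0.8544 — exactly V0.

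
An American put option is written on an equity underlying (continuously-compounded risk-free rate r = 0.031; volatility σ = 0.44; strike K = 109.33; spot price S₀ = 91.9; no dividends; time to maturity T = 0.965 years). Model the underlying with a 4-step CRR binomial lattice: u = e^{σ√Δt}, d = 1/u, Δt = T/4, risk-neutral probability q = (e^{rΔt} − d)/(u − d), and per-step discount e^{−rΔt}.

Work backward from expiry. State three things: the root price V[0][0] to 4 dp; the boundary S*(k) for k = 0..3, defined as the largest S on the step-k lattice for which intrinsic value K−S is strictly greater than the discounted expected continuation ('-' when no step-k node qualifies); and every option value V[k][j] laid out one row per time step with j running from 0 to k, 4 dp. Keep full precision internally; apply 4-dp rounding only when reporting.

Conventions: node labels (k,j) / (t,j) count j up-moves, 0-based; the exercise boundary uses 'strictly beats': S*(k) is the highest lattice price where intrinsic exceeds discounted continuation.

params: Δt=0.24125 u=1.24125 d=0.80564 q=0.46341 e^(-rΔt)=0.99255
t_4 payoffs: 70.6146 49.6815 17.4300 0.0000 0.0000
t_3: node(3,0) S=48.0554 payoff=61.2746 vs cont=60.4600 → 61.2746 [stop]  node(3,1) S=74.0385 payoff=35.2915 vs cont=34.4769 → 35.2915 [stop]  node(3,2) S=114.0705 payoff=0.0000 vs cont=9.2830 → 9.2830 [wait]  node(3,3) S=175.7475 payoff=0.0000 vs cont=0.0000 → 0.0000 [wait]  ⇒ S*(3)=74.0385
t_2: node(2,0) S=59.6485 payoff=49.6815 vs cont=48.8669 → 49.6815 [stop]  node(2,1) S=91.9000 payoff=17.4300 vs cont=23.0657 → 23.0657 [wait]  node(2,2) S=141.5896 payoff=0.0000 vs cont=4.9440 → 4.9440 [wait]  ⇒ S*(2)=59.6485
t_1: node(1,0) S=74.0385 payoff=35.2915 vs cont=37.0691 → 37.0691 [wait]  node(1,1) S=114.0705 payoff=0.0000 vs cont=14.5586 → 14.5586 [wait]  ⇒ S*(1)=-
t_0: node(0,0) S=91.9000 payoff=17.4300 vs cont=26.4389 → 26.4389 [wait]  ⇒ S*(0)=-

price = 26.4389
boundary = - - 59.6485 74.0385
tree:
26.4389
37.0691 14.5586
49.6815 23.0657 4.9440
61.2746 35.2915 9.2830 0.0000
70.6146 49.6815 17.4300 0.0000 0.0000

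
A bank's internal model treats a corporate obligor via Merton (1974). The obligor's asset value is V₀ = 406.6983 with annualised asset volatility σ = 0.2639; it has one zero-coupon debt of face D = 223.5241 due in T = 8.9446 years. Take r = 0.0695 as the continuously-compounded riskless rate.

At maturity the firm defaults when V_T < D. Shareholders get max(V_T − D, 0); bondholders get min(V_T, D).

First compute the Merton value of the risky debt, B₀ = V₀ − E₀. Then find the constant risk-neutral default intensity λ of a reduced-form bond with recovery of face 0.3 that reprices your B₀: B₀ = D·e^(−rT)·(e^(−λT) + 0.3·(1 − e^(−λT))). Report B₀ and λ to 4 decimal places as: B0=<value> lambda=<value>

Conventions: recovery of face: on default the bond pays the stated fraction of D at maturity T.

Equity is a call on the firm's assets struck at D = 223.5241:
d₁ = [ln(V₀/D) + (r + σ²/2)T] / (σ√T)
   = [ln(406.6983/223.5241) + (0.0695 + 0.5·0.2639²)·8.9446] / (0.2639·√8.9446)
   = [0.598552 + 0.933115] / 0.789260 = 1.940638
d₂ = d₁ − σ√T = 1.940638 − 0.789260 = 1.151379
N(d₁) = 0.973849,  N(d₂) = 0.875212,  e^(−rT) = 0.537058
E₀ = V₀·N(d₁) − D·e^(−rT)·N(d₂)
   = 406.6983·0.973849 − 223.5241·0.537058·0.875212 = 290.997601
B₀ = V₀ − E₀ = 406.6983 − 290.997601 = 115.700699
e^(−λT) = (B₀·e^(rT)/D − 0.3)/(1 − 0.3) = (115.7007·1.861997/223.5241 − 0.3)/0.7 = 0.94829758
λ = −ln(0.94829758)/8.9446 = 0.005935

B0=115.7007 lambda=0.0059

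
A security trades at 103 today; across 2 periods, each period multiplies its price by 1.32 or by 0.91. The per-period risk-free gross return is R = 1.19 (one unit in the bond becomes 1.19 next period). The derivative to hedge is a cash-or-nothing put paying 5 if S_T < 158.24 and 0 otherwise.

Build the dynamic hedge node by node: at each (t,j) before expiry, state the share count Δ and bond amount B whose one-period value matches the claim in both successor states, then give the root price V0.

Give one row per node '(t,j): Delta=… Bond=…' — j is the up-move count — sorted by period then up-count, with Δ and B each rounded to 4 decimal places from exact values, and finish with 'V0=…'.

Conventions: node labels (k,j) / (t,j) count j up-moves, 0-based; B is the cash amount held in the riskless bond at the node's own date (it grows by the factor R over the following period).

Arbitrage-free pricing uses the up-move probability p* = (R−d)/(u−d) = 0.6829, discounting each step at R = 1.19.
Expiry values: V(2,0)=5.0000, V(2,1)=5.0000, V(2,2)=0.0000
(1,0): S=93.7300. Δ = (V_up−V_dn)/(S_up−S_dn) = (5.0000−5.0000)/(123.7236−85.2943) = 0.0000. V = [p*·5.0000 + (1−p*)·5.0000]/1.19 = 4.2017. B = V − Δ·S = 4.2017.
(1,1): S=135.9600. Δ = (V_up−V_dn)/(S_up−S_dn) = (0.0000−5.0000)/(179.4672−123.7236) = -0.0897. V = [p*·0.0000 + (1−p*)·5.0000]/1.19 = 1.3322. B = V − Δ·S = 13.5274.
(0,0): S=103.0000. Δ = (V_up−V_dn)/(S_up−S_dn) = (1.3322−4.2017)/(135.9600−93.7300) = -0.0679. V = [p*·1.3322 + (1−p*)·4.2017]/1.19 = 1.8841. B = V − Δ·S = 8.8827.
Verification: the root portfolio costs Δ(0,0)·S0 + B(0,0) = 1.8841, matching V0.

(0,0): Delta=-0.0679 Bond=8.8827
(1,0): Delta=0.0000 Bond=4.2017
(1,1): Delta=-0.0897 Bond=13.5274
V0=1.8841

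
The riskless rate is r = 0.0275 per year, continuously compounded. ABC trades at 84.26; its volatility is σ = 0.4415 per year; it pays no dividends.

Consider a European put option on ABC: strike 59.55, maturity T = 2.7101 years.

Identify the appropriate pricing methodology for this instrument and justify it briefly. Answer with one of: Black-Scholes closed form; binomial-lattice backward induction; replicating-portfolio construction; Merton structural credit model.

framework: Black-Scholes closed form

Key observation: the instrument is a plain European put (strike 59.55) on a lognormal asset; the exact continuous-time formula applies directly.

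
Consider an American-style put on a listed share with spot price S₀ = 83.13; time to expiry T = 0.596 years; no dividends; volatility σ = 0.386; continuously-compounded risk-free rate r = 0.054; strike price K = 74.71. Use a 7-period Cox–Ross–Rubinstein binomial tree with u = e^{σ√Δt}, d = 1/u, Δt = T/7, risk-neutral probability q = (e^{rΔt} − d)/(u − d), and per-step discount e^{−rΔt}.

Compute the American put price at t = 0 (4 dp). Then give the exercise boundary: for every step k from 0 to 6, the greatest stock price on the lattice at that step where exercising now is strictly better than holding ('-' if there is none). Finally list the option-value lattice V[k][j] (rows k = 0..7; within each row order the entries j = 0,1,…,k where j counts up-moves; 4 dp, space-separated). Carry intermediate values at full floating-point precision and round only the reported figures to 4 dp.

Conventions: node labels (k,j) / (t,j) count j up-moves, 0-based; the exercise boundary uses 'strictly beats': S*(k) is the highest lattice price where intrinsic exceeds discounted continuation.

params: Δt=0.08514 u=1.11922 d=0.89348 q=0.49229 e^(-rΔt)=0.99541
t_7 payoffs: 36.9223 27.3752 15.4159 0.4351 0.0000 0.0000 0.0000 0.0000
t_6: node(6,0) S=42.2927 payoff=32.4173 vs cont=32.0746 → 32.4173 [stop]  node(6,1) S=52.9781 payoff=21.7319 vs cont=21.3892 → 21.7319 [stop]  node(6,2) S=66.3631 payoff=8.3469 vs cont=8.0041 → 8.3469 [stop]  node(6,3) S=83.1300 payoff=0.0000 vs cont=0.2199 → 0.2199 [wait]  node(6,4) S=104.1331 payoff=0.0000 vs cont=0.0000 → 0.0000 [wait]  node(6,5) S=130.4426 payoff=0.0000 vs cont=0.0000 → 0.0000 [wait]  node(6,6) S=163.3993 payoff=0.0000 vs cont=0.0000 → 0.0000 [wait]  ⇒ S*(6)=66.3631
t_5: node(5,0) S=47.3348 payoff=27.3752 vs cont=27.0325 → 27.3752 [stop]  node(5,1) S=59.2941 payoff=15.4159 vs cont=15.0732 → 15.4159 [stop]  node(5,2) S=74.2749 payoff=0.4351 vs cont=4.3261 → 4.3261 [wait]  node(5,3) S=93.0407 payoff=0.0000 vs cont=0.1111 → 0.1111 [wait]  node(5,4) S=116.5478 payoff=0.0000 vs cont=0.0000 → 0.0000 [wait]  node(5,5) S=145.9939 payoff=0.0000 vs cont=0.0000 → 0.0000 [wait]  ⇒ S*(5)=59.2941
t_4: node(4,0) S=52.9781 payoff=21.7319 vs cont=21.3892 → 21.7319 [stop]  node(4,1) S=66.3631 payoff=8.3469 vs cont=9.9109 → 9.9109 [wait]  node(4,2) S=83.1300 payoff=0.0000 vs cont=2.2408 → 2.2408 [wait]  node(4,3) S=104.1331 payoff=0.0000 vs cont=0.0562 → 0.0562 [wait]  node(4,4) S=130.4426 payoff=0.0000 vs cont=0.0000 → 0.0000 [wait]  ⇒ S*(4)=52.9781
t_3: node(3,0) S=59.2941 payoff=15.4159 vs cont=15.8396 → 15.8396 [wait]  node(3,1) S=74.2749 payoff=0.4351 vs cont=6.1069 → 6.1069 [wait]  node(3,2) S=93.0407 payoff=0.0000 vs cont=1.1600 → 1.1600 [wait]  node(3,3) S=116.5478 payoff=0.0000 vs cont=0.0284 → 0.0284 [wait]  ⇒ S*(3)=-
t_2: node(2,0) S=66.3631 payoff=8.3469 vs cont=10.9976 → 10.9976 [wait]  node(2,1) S=83.1300 payoff=0.0000 vs cont=3.6547 → 3.6547 [wait]  node(2,2) S=104.1331 payoff=0.0000 vs cont=0.6001 → 0.6001 [wait]  ⇒ S*(2)=-
t_1: node(1,0) S=74.2749 payoff=0.4351 vs cont=7.3490 → 7.3490 [wait]  node(1,1) S=93.0407 payoff=0.0000 vs cont=2.1411 → 2.1411 [wait]  ⇒ S*(1)=-
t_0: node(0,0) S=83.1300 payoff=0.0000 vs cont=4.7633 → 4.7633 [wait]  ⇒ S*(0)=-

price = 4.7633
boundary = - - - - 52.9781 59.2941 66.3631
tree:
4.7633
7.3490 2.1411
10.9976 3.6547 0.6001
15.8396 6.1069 1.1600 0.0284
21.7319 9.9109 2.2408 0.0562 0.0000
27.3752 15.4159 4.3261 0.1111 0.0000 0.0000
32.4173 21.7319 8.3469 0.2199 0.0000 0.0000 0.0000
36.9223 27.3752 15.4159 0.4351 0.0000 0.0000 0.0000 0.0000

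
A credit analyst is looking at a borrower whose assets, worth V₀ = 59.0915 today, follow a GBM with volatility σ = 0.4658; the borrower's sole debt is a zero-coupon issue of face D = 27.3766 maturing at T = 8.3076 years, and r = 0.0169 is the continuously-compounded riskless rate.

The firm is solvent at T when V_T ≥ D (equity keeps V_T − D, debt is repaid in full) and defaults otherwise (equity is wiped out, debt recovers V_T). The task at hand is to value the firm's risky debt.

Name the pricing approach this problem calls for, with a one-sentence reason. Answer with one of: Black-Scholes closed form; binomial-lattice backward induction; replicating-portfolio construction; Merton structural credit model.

Key observation: the data describe a firm's assets (V₀ = 59.0915, GBM) and a single zero-coupon debt of face 27.3766, so credit quantities follow from equity-as-call in the structural model.

framework: Merton structural credit model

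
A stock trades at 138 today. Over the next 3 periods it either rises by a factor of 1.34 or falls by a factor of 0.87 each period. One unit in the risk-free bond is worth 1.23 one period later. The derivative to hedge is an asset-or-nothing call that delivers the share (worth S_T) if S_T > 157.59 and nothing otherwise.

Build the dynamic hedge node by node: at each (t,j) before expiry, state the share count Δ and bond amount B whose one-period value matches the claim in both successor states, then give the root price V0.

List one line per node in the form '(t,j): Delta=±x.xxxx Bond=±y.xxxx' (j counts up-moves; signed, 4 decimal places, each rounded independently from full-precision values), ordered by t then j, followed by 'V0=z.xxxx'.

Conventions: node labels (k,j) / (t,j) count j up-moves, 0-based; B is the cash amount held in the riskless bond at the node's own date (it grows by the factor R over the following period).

No-arbitrage ⇒ martingale measure with p* = (R−d)/(u−d) = 0.7660.
Terminal payoffs: V(3,0)=0.0000, V(3,1)=0.0000, V(3,2)=215.5797, V(3,3)=332.0424
  t=2,j=0: stock 104.4522 → up 139.9659 (V=0.0000), down 90.8734 (V=0.0000). Price 0.0000; hedge Δ=0.0000, bond B=0.0000.
  t=2,j=1: stock 160.8804 → up 215.5797 (V=215.5797), down 139.9659 (V=0.0000). Price 134.2479; hedge Δ=2.8511, bond B=-324.4324.
  t=2,j=2: stock 247.7928 → up 332.0424 (V=332.0424), down 215.5797 (V=215.5797). Price 247.7928; hedge Δ=1.0000, bond B=0.0000.
  t=1,j=0: stock 120.0600 → up 160.8804 (V=134.2479), down 104.4522 (V=0.0000). Price 83.6001; hedge Δ=2.3791, bond B=-202.0337.
  t=1,j=1: stock 184.9200 → up 247.7928 (V=247.7928), down 160.8804 (V=134.2479). Price 179.8524; hedge Δ=1.3064, bond B=-61.7325.
  t=0,j=0: stock 138.0000 → up 184.9200 (V=179.8524), down 120.0600 (V=83.6001). Price 127.9067; hedge Δ=1.4840, bond B=-76.8853.
Verification: the root portfolio costs Δ(0,0)·S0 + B(0,0) = 127.9067, matching V0.

(0,0): Delta=1.4840 Bond=-76.8853
(1,0): Delta=2.3791 Bond=-202.0337
(1,1): Delta=1.3064 Bond=-61.7325
(2,0): Delta=0.0000 Bond=0.0000
(2,1): Delta=2.8511 Bond=-324.4324
(2,2): Delta=1.0000 Bond=0.0000
V0=127.9067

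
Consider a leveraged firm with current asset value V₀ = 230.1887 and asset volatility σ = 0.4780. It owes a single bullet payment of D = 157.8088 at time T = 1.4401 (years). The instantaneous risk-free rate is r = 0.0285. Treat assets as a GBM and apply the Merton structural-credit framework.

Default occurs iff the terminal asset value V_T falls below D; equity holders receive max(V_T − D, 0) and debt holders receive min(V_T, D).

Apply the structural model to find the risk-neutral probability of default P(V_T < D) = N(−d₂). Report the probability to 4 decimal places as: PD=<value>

Equity is a call on the firm's assets struck at D = 157.8088:
d₁ = [ln(V₀/D) + (r + σ²/2)T] / (σ√T)
   = [ln(230.1887/157.8088) + (0.0285 + 0.5·0.4780²)·1.4401] / (0.4780·√1.4401)
   = [0.377515 + 0.205563] / 0.573620 = 1.016488
d₂ = d₁ − σ√T = 1.016488 − 0.573620 = 0.442868
risk-neutral PD = N(−d₂) = N(-0.442868) = 0.328930

PD=0.3289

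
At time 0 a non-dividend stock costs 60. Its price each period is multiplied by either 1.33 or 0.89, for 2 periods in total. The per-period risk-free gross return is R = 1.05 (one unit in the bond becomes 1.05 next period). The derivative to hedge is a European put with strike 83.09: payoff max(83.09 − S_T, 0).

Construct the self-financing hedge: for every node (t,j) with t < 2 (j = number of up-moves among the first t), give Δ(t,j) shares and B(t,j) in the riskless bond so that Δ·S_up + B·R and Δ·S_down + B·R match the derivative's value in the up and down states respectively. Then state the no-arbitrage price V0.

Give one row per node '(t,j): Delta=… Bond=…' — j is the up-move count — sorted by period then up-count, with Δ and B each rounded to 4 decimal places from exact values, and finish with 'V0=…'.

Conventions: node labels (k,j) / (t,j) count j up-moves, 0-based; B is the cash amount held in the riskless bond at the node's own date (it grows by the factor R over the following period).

(0,0): Delta=-0.6977 Bond=59.9912
(1,0): Delta=-1.0000 Bond=79.1333
(1,1): Delta=-0.3437 Bond=34.7412
V0=18.1289

Under the risk-neutral measure, an up-move has probability p* = (R−d)/(u−d) = 0.3636 and values discount at R = 1.05.
Expiry values: V(2,0)=35.5640, V(2,1)=12.0680, V(2,2)=0.0000
(1,0): S=53.4000. Δ = (V_up−V_dn)/(S_up−S_dn) = (12.0680−35.5640)/(71.0220−47.5260) = -1.0000. V = [p*·12.0680 + (1−p*)·35.5640]/1.05 = 25.7333. B = V − Δ·S = 79.1333.
(1,1): S=79.8000. Δ = (V_up−V_dn)/(S_up−S_dn) = (0.0000−12.0680)/(106.1340−71.0220) = -0.3437. V = [p*·0.0000 + (1−p*)·12.0680]/1.05 = 7.3139. B = V − Δ·S = 34.7412.
(0,0): S=60.0000. Δ = (V_up−V_dn)/(S_up−S_dn) = (7.3139−25.7333)/(79.8000−53.4000) = -0.6977. V = [p*·7.3139 + (1−p*)·25.7333]/1.05 = 18.1289. B = V − Δ·S = 59.9912.
Sanity check at the root: Δ(0,0)·S0 + B(0,0) reproduces V0 = 18.1289.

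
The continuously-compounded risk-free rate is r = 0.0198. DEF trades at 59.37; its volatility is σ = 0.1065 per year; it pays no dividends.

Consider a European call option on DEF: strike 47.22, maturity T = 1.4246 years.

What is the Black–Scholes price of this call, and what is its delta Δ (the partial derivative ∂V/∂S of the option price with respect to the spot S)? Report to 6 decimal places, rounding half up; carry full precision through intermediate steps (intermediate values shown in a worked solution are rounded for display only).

σ√T = 0.1065·√1.4246 = 0.127115
d₁ = (ln(S/K) + (r+σ²/2)T) / (σ√T) = (ln(59.37/47.22) + (0.0198+0.1065²/2)·1.4246) / 0.127115 = (0.228972 + 0.036286) / 0.127115 = 2.086757
d₂ = d₁ − σ√T = 2.086757 − 0.127115 = 1.959642
e^{−rT} = 0.972187
N(d₁) = 0.981545,  N(d₂) = 0.974981
Call price V = S·N(d₁) − K·e^{−rT}·N(d₂) = 58.274324 − 44.758141 = 13.516183
Δ = N(d₁) = 0.981545

price = 13.516183
Δ = 0.981545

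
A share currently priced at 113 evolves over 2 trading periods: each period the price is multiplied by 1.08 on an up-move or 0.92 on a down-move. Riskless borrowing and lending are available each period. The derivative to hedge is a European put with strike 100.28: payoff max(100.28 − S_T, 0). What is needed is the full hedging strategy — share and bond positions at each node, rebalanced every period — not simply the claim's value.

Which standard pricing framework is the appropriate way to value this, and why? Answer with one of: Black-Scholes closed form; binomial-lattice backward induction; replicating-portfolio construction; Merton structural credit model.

Key observation: the deliverable is the dynamic trading strategy on the 2-step tree (spot 113, moves 1.08 and 0.92), so the valuation must go through the node-by-node replicating-portfolio solve.

framework: replicating-portfolio construction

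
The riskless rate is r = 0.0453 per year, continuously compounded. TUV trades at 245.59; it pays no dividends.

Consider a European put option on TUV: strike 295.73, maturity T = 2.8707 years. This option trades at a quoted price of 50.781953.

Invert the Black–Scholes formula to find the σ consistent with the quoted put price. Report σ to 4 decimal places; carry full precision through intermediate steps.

At σ = 0.2561 the Black–Scholes value reproduces the quote:
σ√T = 0.2561·√2.8707 = 0.433914
d₁ = (ln(S/K) + (r+σ²/2)T) / (σ√T) = (ln(245.59/295.73) + (0.0453+0.2561²/2)·2.8707) / 0.433914 = (-0.185783 + 0.224183) / 0.433914 = 0.088497
d₂ = d₁ − σ√T = 0.088497 − 0.433914 = -0.345417
e^{−rT} = 0.878058
N(−d₁) = 0.464741,  N(−d₂) = 0.635110
V = K·e^{−rT}·N(−d₂) − S·N(−d₁) = 164.917690 − 114.135737 = 50.781953 (equal to the quote); since ∂V/∂σ > 0 for all σ, the implied volatility is unique

sigma = 0.2561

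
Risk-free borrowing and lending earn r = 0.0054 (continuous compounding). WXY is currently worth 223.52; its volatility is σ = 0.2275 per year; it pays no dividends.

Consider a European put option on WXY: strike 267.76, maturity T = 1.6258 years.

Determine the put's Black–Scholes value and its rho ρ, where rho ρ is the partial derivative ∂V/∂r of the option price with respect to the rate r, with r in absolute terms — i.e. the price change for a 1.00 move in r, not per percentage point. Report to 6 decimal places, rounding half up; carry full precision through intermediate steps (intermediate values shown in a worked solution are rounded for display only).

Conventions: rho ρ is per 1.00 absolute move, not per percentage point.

price = 53.899239
ρ = -332.070923

σ√T = 0.2275·√1.6258 = 0.290078
d₁ = (ln(S/K) + (r+σ²/2)T) / (σ√T) = (ln(223.52/267.76) + (0.0054+0.2275²/2)·1.6258) / 0.290078 = (-0.180590 + 0.050852) / 0.290078 = -0.447253
d₂ = d₁ − σ√T = -0.447253 − 0.290078 = -0.737331
e^{−rT} = 0.991259
N(−d₁) = 0.672654,  N(−d₂) = 0.769539
Put price V = K·e^{−rT}·N(−d₂) − S·N(−d₁) = 204.250783 − 150.351544 = 53.899239
ρ = −K·T·e^{−rT}·N(−d₂) = -332.070923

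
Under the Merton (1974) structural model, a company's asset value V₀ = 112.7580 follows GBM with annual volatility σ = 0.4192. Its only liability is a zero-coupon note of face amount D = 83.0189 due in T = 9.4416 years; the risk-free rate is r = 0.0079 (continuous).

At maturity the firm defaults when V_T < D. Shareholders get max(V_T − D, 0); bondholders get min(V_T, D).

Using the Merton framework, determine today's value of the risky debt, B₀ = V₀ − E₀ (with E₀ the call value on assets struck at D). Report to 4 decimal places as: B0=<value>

Apply the equity-as-call identities (strike 83.0189, horizon 9.4416 years):
d₁ = [ln(V₀/D) + (r + σ²/2)T] / (σ√T)
   = [ln(112.7580/83.0189) + (0.0079 + 0.5·0.4192²)·9.4416] / (0.4192·√9.4416)
   = [0.306176 + 0.904168] / 1.288084 = 0.939647
d₂ = d₁ − σ√T = 0.939647 − 1.288084 = -0.348437
N(d₁) = 0.826301,  N(d₂) = 0.363756,  e^(−rT) = 0.928125
E₀ = V₀·N(d₁) − D·e^(−rT)·N(d₂)
   = 112.7580·0.826301 − 83.0189·0.928125·0.363756 = 65.143897
B₀ = V₀ − E₀ = 112.7580 − 65.143897 = 47.614103

B0=47.6141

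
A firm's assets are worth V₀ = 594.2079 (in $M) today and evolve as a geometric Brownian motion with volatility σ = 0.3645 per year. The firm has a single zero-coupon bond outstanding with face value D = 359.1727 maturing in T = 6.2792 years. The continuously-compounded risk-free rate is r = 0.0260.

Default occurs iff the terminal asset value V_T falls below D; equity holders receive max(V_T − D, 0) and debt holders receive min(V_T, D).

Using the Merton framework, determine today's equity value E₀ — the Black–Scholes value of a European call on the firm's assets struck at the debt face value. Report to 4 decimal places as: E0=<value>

Apply the equity-as-call identities (strike 359.1727, horizon 6.2792 years):
d₁ = [ln(V₀/D) + (r + σ²/2)T] / (σ√T)
   = [ln(594.2079/359.1727) + (0.0260 + 0.5·0.3645²)·6.2792] / (0.3645·√6.2792)
   = [0.503426 + 0.580387] / 0.913376 = 1.186601
d₂ = d₁ − σ√T = 1.186601 − 0.913376 = 0.273225
N(d₁) = 0.882307,  N(d₂) = 0.607660,  e^(−rT) = 0.849371
E₀ = V₀·N(d₁) − D·e^(−rT)·N(d₂)
   = 594.2079·0.882307 − 359.1727·0.849371·0.607660 = 338.894769

E0=338.8948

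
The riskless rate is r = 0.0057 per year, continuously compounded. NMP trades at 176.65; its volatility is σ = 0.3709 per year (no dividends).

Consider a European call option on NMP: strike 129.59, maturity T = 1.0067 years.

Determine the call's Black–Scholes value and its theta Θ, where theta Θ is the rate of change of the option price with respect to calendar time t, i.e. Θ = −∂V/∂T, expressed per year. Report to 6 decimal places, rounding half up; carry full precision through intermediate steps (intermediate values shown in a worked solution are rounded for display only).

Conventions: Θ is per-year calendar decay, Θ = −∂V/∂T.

price = 53.935099
Θ = -8.180159

σ√T = 0.3709·√1.0067 = 0.372140
d₁ = (ln(S/K) + (r+σ²/2)T) / (σ√T) = (ln(176.65/129.59) + (0.0057+0.3709²/2)·1.0067) / 0.372140 = (0.309795 + 0.074982) / 0.372140 = 1.033957
d₂ = d₁ − σ√T = 1.033957 − 0.372140 = 0.661817
e^{−rT} = 0.994278
N(d₁) = 0.849422,  N(d₂) = 0.745956
Call price V = S·N(d₁) − K·e^{−rT}·N(d₂) = 150.050371 − 96.115272 = 53.935099
φ(d₁) = (1/√(2π))·e^{−d₁²/2} = 0.233757
Θ = −S·φ(d₁)·σ/(2√T) − r·K·e^{−rT}·N(d₂) = −7.632302 − 0.547857 = -8.180159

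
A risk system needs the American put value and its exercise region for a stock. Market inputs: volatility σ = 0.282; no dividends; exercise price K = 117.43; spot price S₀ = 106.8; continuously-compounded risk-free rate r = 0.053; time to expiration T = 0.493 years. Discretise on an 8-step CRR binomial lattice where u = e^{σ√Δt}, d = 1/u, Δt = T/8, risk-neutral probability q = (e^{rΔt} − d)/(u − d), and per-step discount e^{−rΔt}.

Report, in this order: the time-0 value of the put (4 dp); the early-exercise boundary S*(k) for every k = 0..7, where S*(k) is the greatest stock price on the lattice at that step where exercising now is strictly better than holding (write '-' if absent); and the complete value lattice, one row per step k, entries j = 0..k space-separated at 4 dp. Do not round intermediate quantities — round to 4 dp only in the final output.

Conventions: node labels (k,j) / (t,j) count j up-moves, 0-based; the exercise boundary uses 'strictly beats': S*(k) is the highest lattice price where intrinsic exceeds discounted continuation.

price = 13.7820
boundary = - - 92.8466 86.5692 92.8466 86.5692 92.8466 99.5792
tree:
13.7820
18.7144 9.0529
24.5834 13.1022 5.1558
30.8608 18.3086 8.1010 2.3122
36.7138 24.5834 12.2973 4.0541 0.6256
42.1711 30.8608 17.8723 6.9309 1.2701 0.0000
47.2594 36.7138 24.5834 11.4320 2.5787 0.0000 0.0000
52.0037 42.1711 30.8608 17.8508 5.2357 0.0000 0.0000 0.0000
56.4272 47.2594 36.7138 24.5834 10.6300 0.0000 0.0000 0.0000 0.0000

Δt=0.06162, u=1.07251, d=0.93239, q=0.50585, disc=e^(-rΔt)=0.99674
k=8 terminal: V=max(K-S,0) → 56.4272 47.2594 36.7138 24.5834 10.6300 0.0000 0.0000 0.0000 0.0000
k=7: j=0 S=65.4263 intr=52.0037 cont=51.6208 V=52.0037[EX]; j=1 S=75.2589 intr=42.1711 cont=41.7882 V=42.1711[EX]; j=2 S=86.5692 intr=30.8608 cont=30.4779 V=30.8608[EX]; j=3 S=99.5792 intr=17.8508 cont=17.4679 V=17.8508[EX]; j=4 S=114.5444 intr=2.8856 cont=5.2357 V=5.2357[hold]; j=5 S=131.7587 intr=0.0000 cont=0.0000 V=0.0000[hold]; j=6 S=151.5600 intr=0.0000 cont=0.0000 V=0.0000[hold]; j=7 S=174.3372 intr=0.0000 cont=0.0000 V=0.0000[hold]  S*(7)=99.5792
k=6: j=0 S=70.1706 intr=47.2594 cont=46.8765 V=47.2594[EX]; j=1 S=80.7162 intr=36.7138 cont=36.3309 V=36.7138[EX]; j=2 S=92.8466 intr=24.5834 cont=24.2005 V=24.5834[EX]; j=3 S=106.8000 intr=10.6300 cont=11.4320 V=11.4320[hold]; j=4 S=122.8504 intr=0.0000 cont=2.5787 V=2.5787[hold]; j=5 S=141.3130 intr=0.0000 cont=0.0000 V=0.0000[hold]; j=6 S=162.5501 intr=0.0000 cont=0.0000 V=0.0000[hold]  S*(6)=92.8466
k=5: j=0 S=75.2589 intr=42.1711 cont=41.7882 V=42.1711[EX]; j=1 S=86.5692 intr=30.8608 cont=30.4779 V=30.8608[EX]; j=2 S=99.5792 intr=17.8508 cont=17.8723 V=17.8723[hold]; j=3 S=114.5444 intr=2.8856 cont=6.9309 V=6.9309[hold]; j=4 S=131.7587 intr=0.0000 cont=1.2701 V=1.2701[hold]; j=5 S=151.5600 intr=0.0000 cont=0.0000 V=0.0000[hold]  S*(5)=86.5692
k=4: j=0 S=80.7162 intr=36.7138 cont=36.3309 V=36.7138[EX]; j=1 S=92.8466 intr=24.5834 cont=24.2113 V=24.5834[EX]; j=2 S=106.8000 intr=10.6300 cont=12.2973 V=12.2973[hold]; j=3 S=122.8504 intr=0.0000 cont=4.0541 V=4.0541[hold]; j=4 S=141.3130 intr=0.0000 cont=0.6256 V=0.6256[hold]  S*(4)=92.8466
k=3: j=0 S=86.5692 intr=30.8608 cont=30.4779 V=30.8608[EX]; j=1 S=99.5792 intr=17.8508 cont=18.3086 V=18.3086[hold]; j=2 S=114.5444 intr=2.8856 cont=8.1010 V=8.1010[hold]; j=3 S=131.7587 intr=0.0000 cont=2.3122 V=2.3122[hold]  S*(3)=86.5692
k=2: j=0 S=92.8466 intr=24.5834 cont=24.4313 V=24.5834[EX]; j=1 S=106.8000 intr=10.6300 cont=13.1022 V=13.1022[hold]; j=2 S=122.8504 intr=0.0000 cont=5.1558 V=5.1558[hold]  S*(2)=92.8466
k=1: j=0 S=99.5792 intr=17.8508 cont=18.7144 V=18.7144[hold]; j=1 S=114.5444 intr=2.8856 cont=9.0529 V=9.0529[hold]  S*(1)=-
k=0: j=0 S=106.8000 intr=10.6300 cont=13.7820 V=13.7820[hold]  S*(0)=-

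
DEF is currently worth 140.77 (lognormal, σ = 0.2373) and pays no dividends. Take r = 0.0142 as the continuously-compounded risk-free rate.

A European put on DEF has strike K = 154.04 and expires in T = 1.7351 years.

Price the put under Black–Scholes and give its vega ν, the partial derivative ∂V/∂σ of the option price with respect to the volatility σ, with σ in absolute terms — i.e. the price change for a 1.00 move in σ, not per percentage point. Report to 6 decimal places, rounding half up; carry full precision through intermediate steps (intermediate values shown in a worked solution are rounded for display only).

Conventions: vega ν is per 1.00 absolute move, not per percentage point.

price = 23.226085
ν = 73.870404

σ√T = 0.2373·√1.7351 = 0.312579
d₁ = (ln(S/K) + (r+σ²/2)T) / (σ√T) = (ln(140.77/154.04) + (0.0142+0.2373²/2)·1.7351) / 0.312579 = (-0.090085 + 0.073491) / 0.312579 = -0.053086
d₂ = d₁ − σ√T = -0.053086 − 0.312579 = -0.365665
e^{−rT} = 0.975663
N(−d₁) = 0.521168,  N(−d₂) = 0.642693
Put price V = K·e^{−rT}·N(−d₂) − S·N(−d₁) = 96.590965 − 73.364881 = 23.226085
φ(d₁) = (1/√(2π))·e^{−d₁²/2} = 0.398381
ν = S·φ(d₁)·√T = 73.870404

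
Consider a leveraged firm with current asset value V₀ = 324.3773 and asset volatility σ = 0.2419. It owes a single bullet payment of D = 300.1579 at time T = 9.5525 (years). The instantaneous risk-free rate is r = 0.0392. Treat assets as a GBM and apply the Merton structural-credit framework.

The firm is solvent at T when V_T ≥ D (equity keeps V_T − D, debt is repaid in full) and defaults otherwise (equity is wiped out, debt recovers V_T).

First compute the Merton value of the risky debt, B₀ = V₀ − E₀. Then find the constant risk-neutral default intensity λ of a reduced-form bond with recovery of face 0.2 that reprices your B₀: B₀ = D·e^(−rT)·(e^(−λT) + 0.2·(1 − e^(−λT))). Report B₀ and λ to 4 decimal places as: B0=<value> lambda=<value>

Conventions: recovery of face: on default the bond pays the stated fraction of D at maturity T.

B0=175.2157 lambda=0.0219

Apply the equity-as-call identities (strike 300.1579, horizon 9.5525 years):
d₁ = [ln(V₀/D) + (r + σ²/2)T] / (σ√T)
   = [ln(324.3773/300.1579) + (0.0392 + 0.5·0.2419²)·9.5525] / (0.2419·√9.5525)
   = [0.077599 + 0.653943] / 0.747643 = 0.978464
d₂ = d₁ − σ√T = 0.978464 − 0.747643 = 0.230821
N(d₁) = 0.836078,  N(d₂) = 0.591273,  e^(−rT) = 0.687662
E₀ = V₀·N(d₁) − D·e^(−rT)·N(d₂)
   = 324.3773·0.836078 − 300.1579·0.687662·0.591273 = 149.161609
B₀ = V₀ − E₀ = 324.3773 − 149.161609 = 175.215691
e^(−λT) = (B₀·e^(rT)/D − 0.2)/(1 − 0.2) = (175.2157·1.454203/300.1579 − 0.2)/0.8 = 0.81110484
λ = −ln(0.81110484)/9.5525 = 0.021917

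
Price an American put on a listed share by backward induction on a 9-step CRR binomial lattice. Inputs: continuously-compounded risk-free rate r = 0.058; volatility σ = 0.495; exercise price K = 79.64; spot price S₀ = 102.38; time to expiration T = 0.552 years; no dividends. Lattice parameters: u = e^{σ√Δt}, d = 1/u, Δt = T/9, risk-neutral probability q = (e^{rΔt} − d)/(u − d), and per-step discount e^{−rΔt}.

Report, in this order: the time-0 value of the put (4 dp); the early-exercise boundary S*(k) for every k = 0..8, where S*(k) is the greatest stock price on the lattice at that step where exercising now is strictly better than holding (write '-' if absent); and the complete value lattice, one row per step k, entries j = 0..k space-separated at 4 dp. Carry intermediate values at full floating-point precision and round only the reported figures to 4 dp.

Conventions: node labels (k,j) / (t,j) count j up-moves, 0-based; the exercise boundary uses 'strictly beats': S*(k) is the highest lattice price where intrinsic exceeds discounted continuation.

price = 4.4078
boundary = - - - - - - 49.0654 55.4645 62.6982
tree:
4.4078
6.5591 2.1457
9.5300 3.4386 0.7825
13.4660 5.4021 1.3696 0.1622
18.4170 8.2845 2.3675 0.3153 0.0000
24.2495 12.3318 4.0288 0.6131 0.0000 0.0000
30.5746 17.6819 6.7162 1.1921 0.0000 0.0000 0.0000
36.2354 24.1755 10.8861 2.3181 0.0000 0.0000 0.0000 0.0000
41.2432 30.5746 16.9418 4.5075 0.0000 0.0000 0.0000 0.0000 0.0000
45.6731 36.2354 24.1755 8.7646 0.0000 0.0000 0.0000 0.0000 0.0000 0.0000

params: Δt=0.06133 u=1.13042 d=0.88463 q=0.48389 e^(-rΔt)=0.99645
t_9 payoffs: 45.6731 36.2354 24.1755 8.7646 0.0000 0.0000 0.0000 0.0000 0.0000 0.0000
t_8: node(8,0) S=38.3968 payoff=41.2432 vs cont=40.9604 → 41.2432 [stop]  node(8,1) S=49.0654 payoff=30.5746 vs cont=30.2918 → 30.5746 [stop]  node(8,2) S=62.6982 payoff=16.9418 vs cont=16.6590 → 16.9418 [stop]  node(8,3) S=80.1189 payoff=0.0000 vs cont=4.5075 → 4.5075 [wait]  node(8,4) S=102.3800 payoff=0.0000 vs cont=0.0000 → 0.0000 [wait]  node(8,5) S=130.8263 payoff=0.0000 vs cont=0.0000 → 0.0000 [wait]  node(8,6) S=167.1764 payoff=0.0000 vs cont=0.0000 → 0.0000 [wait]  node(8,7) S=213.6264 payoff=0.0000 vs cont=0.0000 → 0.0000 [wait]  node(8,8) S=272.9825 payoff=0.0000 vs cont=0.0000 → 0.0000 [wait]  ⇒ S*(8)=62.6982
t_7: node(7,0) S=43.4046 payoff=36.2354 vs cont=35.9526 → 36.2354 [stop]  node(7,1) S=55.4645 payoff=24.1755 vs cont=23.8927 → 24.1755 [stop]  node(7,2) S=70.8754 payoff=8.7646 vs cont=10.8861 → 10.8861 [wait]  node(7,3) S=90.5681 payoff=0.0000 vs cont=2.3181 → 2.3181 [wait]  node(7,4) S=115.7324 payoff=0.0000 vs cont=0.0000 → 0.0000 [wait]  node(7,5) S=147.8887 payoff=0.0000 vs cont=0.0000 → 0.0000 [wait]  node(7,6) S=188.9796 payoff=0.0000 vs cont=0.0000 → 0.0000 [wait]  node(7,7) S=241.4876 payoff=0.0000 vs cont=0.0000 → 0.0000 [wait]  ⇒ S*(7)=55.4645
t_6: node(6,0) S=49.0654 payoff=30.5746 vs cont=30.2918 → 30.5746 [stop]  node(6,1) S=62.6982 payoff=16.9418 vs cont=17.6819 → 17.6819 [wait]  node(6,2) S=80.1189 payoff=0.0000 vs cont=6.7162 → 6.7162 [wait]  node(6,3) S=102.3800 payoff=0.0000 vs cont=1.1921 → 1.1921 [wait]  node(6,4) S=130.8263 payoff=0.0000 vs cont=0.0000 → 0.0000 [wait]  node(6,5) S=167.1764 payoff=0.0000 vs cont=0.0000 → 0.0000 [wait]  node(6,6) S=213.6264 payoff=0.0000 vs cont=0.0000 → 0.0000 [wait]  ⇒ S*(6)=49.0654
t_5: node(5,0) S=55.4645 payoff=24.1755 vs cont=24.2495 → 24.2495 [wait]  node(5,1) S=70.8754 payoff=8.7646 vs cont=12.3318 → 12.3318 [wait]  node(5,2) S=90.5681 payoff=0.0000 vs cont=4.0288 → 4.0288 [wait]  node(5,3) S=115.7324 payoff=0.0000 vs cont=0.6131 → 0.6131 [wait]  node(5,4) S=147.8887 payoff=0.0000 vs cont=0.0000 → 0.0000 [wait]  node(5,5) S=188.9796 payoff=0.0000 vs cont=0.0000 → 0.0000 [wait]  ⇒ S*(5)=-
t_4: node(4,0) S=62.6982 payoff=16.9418 vs cont=18.4170 → 18.4170 [wait]  node(4,1) S=80.1189 payoff=0.0000 vs cont=8.2845 → 8.2845 [wait]  node(4,2) S=102.3800 payoff=0.0000 vs cont=2.3675 → 2.3675 [wait]  node(4,3) S=130.8263 payoff=0.0000 vs cont=0.3153 → 0.3153 [wait]  node(4,4) S=167.1764 payoff=0.0000 vs cont=0.0000 → 0.0000 [wait]  ⇒ S*(4)=-
t_3: node(3,0) S=70.8754 payoff=8.7646 vs cont=13.4660 → 13.4660 [wait]  node(3,1) S=90.5681 payoff=0.0000 vs cont=5.4021 → 5.4021 [wait]  node(3,2) S=115.7324 payoff=0.0000 vs cont=1.3696 → 1.3696 [wait]  node(3,3) S=147.8887 payoff=0.0000 vs cont=0.1622 → 0.1622 [wait]  ⇒ S*(3)=-
t_2: node(2,0) S=80.1189 payoff=0.0000 vs cont=9.5300 → 9.5300 [wait]  node(2,1) S=102.3800 payoff=0.0000 vs cont=3.4386 → 3.4386 [wait]  node(2,2) S=130.8263 payoff=0.0000 vs cont=0.7825 → 0.7825 [wait]  ⇒ S*(2)=-
t_1: node(1,0) S=90.5681 payoff=0.0000 vs cont=6.5591 → 6.5591 [wait]  node(1,1) S=115.7324 payoff=0.0000 vs cont=2.1457 → 2.1457 [wait]  ⇒ S*(1)=-
t_0: node(0,0) S=102.3800 payoff=0.0000 vs cont=4.4078 → 4.4078 [wait]  ⇒ S*(0)=-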